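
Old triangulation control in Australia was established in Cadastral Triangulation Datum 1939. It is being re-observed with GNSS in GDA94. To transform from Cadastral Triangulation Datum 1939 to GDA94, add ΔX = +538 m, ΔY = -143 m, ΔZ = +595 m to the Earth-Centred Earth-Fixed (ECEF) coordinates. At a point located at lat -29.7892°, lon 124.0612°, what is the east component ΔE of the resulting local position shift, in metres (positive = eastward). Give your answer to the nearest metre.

The local east axis at (φ, λ) is (−sin λ, cos λ, 0), so ΔE = −sin(124.0612°)·538 + cos(124.0612°)·(-143) = -365.61 m.

ΔE = -366 m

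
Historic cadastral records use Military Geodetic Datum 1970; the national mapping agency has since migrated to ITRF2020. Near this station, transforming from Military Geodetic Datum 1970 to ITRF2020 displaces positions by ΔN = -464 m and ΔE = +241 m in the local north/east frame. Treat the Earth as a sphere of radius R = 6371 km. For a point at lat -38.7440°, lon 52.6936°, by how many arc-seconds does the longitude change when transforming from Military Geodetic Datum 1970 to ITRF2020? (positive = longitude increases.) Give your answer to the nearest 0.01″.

At latitude -38.7440°, cos φ = 0.779950.
One radian of longitude at latitude φ spans R cos φ, so Δλ = ΔE / (R cos φ) = 241.0 / (6371000 × 0.779950) = 4.8500e-05 rad = 10.004″.

Δλ = 10.00″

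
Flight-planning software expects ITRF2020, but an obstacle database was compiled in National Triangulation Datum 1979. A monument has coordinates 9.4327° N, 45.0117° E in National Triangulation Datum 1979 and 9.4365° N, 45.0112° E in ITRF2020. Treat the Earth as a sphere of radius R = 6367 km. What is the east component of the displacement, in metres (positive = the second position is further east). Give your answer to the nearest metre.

ΔE = -55 m

Δφ = 9.4365° − 9.4327° = +0.0038°; Δλ = 45.0112° − 45.0117° = -0.0005°.
1° along a meridian = πR/180 = 111125 m.
ΔN = Δφ × 111125 = 422.3 m; ΔE = Δλ × 111125 × cos(9.4327°) = -0.0005 × 111125 × 0.986479 = -54.8 m.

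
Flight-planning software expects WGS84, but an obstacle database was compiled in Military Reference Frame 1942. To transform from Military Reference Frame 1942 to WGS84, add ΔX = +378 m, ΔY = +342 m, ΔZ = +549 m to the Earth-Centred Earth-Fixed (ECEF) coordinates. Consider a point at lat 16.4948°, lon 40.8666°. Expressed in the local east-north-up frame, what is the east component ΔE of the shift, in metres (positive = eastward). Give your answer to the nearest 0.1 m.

ΔE = 11.3 m

The local east axis at (φ, λ) is (−sin λ, cos λ, 0), so ΔE = −sin(40.8666°)·378 + cos(40.8666°)·342 = 11.31 m.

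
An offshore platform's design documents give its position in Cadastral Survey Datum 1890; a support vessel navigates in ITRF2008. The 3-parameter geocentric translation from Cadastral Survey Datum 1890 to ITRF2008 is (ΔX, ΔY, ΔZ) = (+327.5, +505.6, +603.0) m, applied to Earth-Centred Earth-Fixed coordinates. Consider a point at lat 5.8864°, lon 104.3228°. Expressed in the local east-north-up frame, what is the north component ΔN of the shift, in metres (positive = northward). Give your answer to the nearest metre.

The local north axis is (−sin φ cos λ, −sin φ sin λ, cos φ), giving ΔN = 8.309 − 50.241 + 599.820 = 557.89 m.

ΔN = 558 m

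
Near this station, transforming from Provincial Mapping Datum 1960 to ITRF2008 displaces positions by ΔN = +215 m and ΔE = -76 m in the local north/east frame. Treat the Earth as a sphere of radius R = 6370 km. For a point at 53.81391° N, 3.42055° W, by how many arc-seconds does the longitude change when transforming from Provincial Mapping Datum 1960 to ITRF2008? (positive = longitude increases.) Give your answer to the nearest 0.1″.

At latitude 53.81391°, cos φ = 0.590410.
One radian of longitude at latitude φ spans R cos φ, so Δλ = ΔE / (R cos φ) = -76.0 / (6370000 × 0.590410) = -2.0208e-05 rad = -4.168″.

Δλ = -4.2″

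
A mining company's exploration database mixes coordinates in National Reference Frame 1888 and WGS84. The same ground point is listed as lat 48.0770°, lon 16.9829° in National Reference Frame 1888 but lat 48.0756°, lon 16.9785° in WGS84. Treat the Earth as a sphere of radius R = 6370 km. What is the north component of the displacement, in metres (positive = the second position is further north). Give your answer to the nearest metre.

Δφ = 48.0756° − 48.0770° = -0.0014°; Δλ = 16.9785° − 16.9829° = -0.0044°.
1° along a meridian = πR/180 = 111177 m.
ΔN = Δφ × 111177 = -155.6 m; ΔE = Δλ × 111177 × cos(48.0770°) = -0.0044 × 111177 × 0.668131 = -326.8 m.

ΔN = -156 m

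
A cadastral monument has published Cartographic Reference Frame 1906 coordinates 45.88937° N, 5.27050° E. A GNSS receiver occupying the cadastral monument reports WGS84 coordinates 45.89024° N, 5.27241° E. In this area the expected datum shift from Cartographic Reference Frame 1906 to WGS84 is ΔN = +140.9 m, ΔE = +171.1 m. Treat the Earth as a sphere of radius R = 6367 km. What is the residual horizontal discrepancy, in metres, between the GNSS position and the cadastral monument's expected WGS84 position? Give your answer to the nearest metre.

50 m

Observed coordinate differences: Δφ = +0.00087°, Δλ = +0.00191°.
Converting to metres (1° lat = 111125 m, cos φ = 0.696046): observed ΔN = 96.7 m, observed ΔE = 147.7 m.
Subtracting the expected shift leaves a residual of 96.7 − (140.9) = -44.2 m north and 147.7 − (171.1) = -23.4 m east.
Residual distance = √((-44.2)² + (-23.4)²) = 50.0 m.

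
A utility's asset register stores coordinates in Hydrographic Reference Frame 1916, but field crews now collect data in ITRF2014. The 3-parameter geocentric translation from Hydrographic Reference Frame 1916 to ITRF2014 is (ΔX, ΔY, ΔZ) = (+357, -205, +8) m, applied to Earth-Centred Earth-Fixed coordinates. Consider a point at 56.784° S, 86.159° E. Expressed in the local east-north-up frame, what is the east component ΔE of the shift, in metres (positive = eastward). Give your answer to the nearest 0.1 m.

ΔE = -369.9 m

At φ = -56.784°, λ = 86.159°: sin φ = -0.836611, cos φ = 0.547797, sin λ = 0.997754, cos λ = 0.066988.
ΔE = −sin λ·ΔX + cos λ·ΔY = −(0.997754)·(357) + (0.066988)·(-205) = -369.93 m.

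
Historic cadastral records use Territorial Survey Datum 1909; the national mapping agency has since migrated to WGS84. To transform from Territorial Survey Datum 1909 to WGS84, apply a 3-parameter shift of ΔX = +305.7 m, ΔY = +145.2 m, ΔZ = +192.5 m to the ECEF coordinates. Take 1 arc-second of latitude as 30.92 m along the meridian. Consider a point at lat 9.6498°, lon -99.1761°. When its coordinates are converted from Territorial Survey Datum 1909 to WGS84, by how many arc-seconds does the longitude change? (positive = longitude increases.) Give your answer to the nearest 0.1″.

sin φ = 0.167626, cos φ = 0.985851, sin λ = -0.987203, cos λ = -0.159469.
East component: ΔE = −sin λ·ΔX + cos λ·ΔY = −(-0.987203)(305.7) + (-0.159469)(145.2) = 278.63 m.
1° of latitude spans 3600 × 30.92 = 111312 m; at latitude φ, 1° of longitude spans that × cos φ = 109737.0 m, so Δλ = 278.63 / 109737.0 × 3600 = 9.141″.

Δλ = 9.1″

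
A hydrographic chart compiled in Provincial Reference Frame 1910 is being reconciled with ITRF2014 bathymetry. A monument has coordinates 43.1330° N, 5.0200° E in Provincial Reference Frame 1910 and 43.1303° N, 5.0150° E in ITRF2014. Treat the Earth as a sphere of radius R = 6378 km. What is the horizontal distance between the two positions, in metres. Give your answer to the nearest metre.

Δφ = 43.1303° − 43.1330° = -0.0027°; Δλ = 5.0150° − 5.0200° = -0.0050°.
1° along a meridian = πR/180 = 111317 m.
ΔN = Δφ × 111317 = -300.6 m; ΔE = Δλ × 111317 × cos(43.1330°) = -0.0050 × 111317 × 0.729769 = -406.2 m.
Distance = √(ΔE² + ΔN²) = √((-406.2)² + (-300.6)²) = 505.3 m.

505 m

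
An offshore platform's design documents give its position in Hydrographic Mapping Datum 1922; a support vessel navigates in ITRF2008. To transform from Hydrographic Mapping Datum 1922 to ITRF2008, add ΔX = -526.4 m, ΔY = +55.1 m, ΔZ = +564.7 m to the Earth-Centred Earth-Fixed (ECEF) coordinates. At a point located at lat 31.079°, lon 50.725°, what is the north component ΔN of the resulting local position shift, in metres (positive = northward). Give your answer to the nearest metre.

ΔN = 634 m

The local north axis is (−sin φ cos λ, −sin φ sin λ, cos φ), giving ΔN = 172.022 − 22.019 + 483.641 = 633.64 m.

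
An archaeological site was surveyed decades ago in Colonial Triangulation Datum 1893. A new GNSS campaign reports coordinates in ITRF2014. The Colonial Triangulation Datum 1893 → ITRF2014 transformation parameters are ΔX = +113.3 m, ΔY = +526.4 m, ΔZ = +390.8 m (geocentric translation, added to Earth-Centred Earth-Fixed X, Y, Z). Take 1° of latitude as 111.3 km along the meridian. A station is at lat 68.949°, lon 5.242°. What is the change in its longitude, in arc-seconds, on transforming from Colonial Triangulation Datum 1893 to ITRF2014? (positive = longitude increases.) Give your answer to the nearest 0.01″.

Δλ = 46.27″

sin φ = 0.933261, cos φ = 0.359199, sin λ = 0.091363, cos λ = 0.995818.
East component: ΔE = −sin λ·ΔX + cos λ·ΔY = −(0.091363)(113.3) + (0.995818)(526.4) = 513.85 m.
1° of latitude spans 111300 m; at latitude φ, 1° of longitude spans that × cos φ = 39978.8 m, so Δλ = 513.85 / 39978.8 × 3600 = 46.271″.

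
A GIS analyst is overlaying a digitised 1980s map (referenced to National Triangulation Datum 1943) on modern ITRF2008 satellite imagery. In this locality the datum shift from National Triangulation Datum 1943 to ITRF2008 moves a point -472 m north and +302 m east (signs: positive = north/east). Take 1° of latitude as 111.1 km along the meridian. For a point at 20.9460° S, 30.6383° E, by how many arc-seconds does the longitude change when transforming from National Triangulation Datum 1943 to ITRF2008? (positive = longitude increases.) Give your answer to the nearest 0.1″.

Δλ = 10.5″

At latitude -20.9460°, cos φ = 0.933918.
1° of longitude at this latitude = 111.1 × cos φ = 103.76 km, so Δλ = 302.0 / 103758.3 = 0.0029106° = 10.478″.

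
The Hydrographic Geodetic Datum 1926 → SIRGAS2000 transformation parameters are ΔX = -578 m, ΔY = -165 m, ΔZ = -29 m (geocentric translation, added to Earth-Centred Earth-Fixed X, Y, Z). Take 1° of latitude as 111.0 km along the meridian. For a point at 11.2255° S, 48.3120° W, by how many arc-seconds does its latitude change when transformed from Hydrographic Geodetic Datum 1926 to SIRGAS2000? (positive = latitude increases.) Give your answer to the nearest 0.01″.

Δφ = -2.57″

sin φ = -0.194671, cos φ = 0.980869, sin λ = -0.746777, cos λ = 0.665074.
North component: ΔN = −sin φ cos λ·ΔX − sin φ sin λ·ΔY + cos φ·ΔZ = −(-0.194671)(0.665074)(-578) − (-0.194671)(-0.746777)(-165) + (0.980869)(-29) = -79.29 m.
1° of latitude spans 111000 m, so Δφ = -79.29 / 111000 × 3600 = -2.572″.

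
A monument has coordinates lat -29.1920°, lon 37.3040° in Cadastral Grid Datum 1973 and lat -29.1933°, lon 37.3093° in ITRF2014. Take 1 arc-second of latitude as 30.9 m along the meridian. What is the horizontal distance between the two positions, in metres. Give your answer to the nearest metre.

535 m

Δφ = -29.1933° − -29.1920° = -0.0013°; Δλ = 37.3093° − 37.3040° = +0.0053°.
1° of latitude = 3600 × 30.90 = 111240 m.
ΔN = Δφ × 111240 = -144.6 m; ΔE = Δλ × 111240 × cos(-29.1920°) = +0.0053 × 111240 × 0.872990 = 514.7 m.
Distance = √(ΔE² + ΔN²) = √(514.7² + (-144.6)²) = 534.6 m.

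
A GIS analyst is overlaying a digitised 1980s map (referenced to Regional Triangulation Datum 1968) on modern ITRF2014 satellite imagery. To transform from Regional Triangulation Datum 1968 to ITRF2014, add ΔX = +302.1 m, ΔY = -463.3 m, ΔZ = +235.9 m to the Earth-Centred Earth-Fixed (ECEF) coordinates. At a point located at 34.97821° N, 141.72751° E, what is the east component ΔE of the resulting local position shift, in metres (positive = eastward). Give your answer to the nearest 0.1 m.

ΔE = 176.6 m

At φ = 34.97821°, λ = 141.72751°: sin φ = 0.573265, cos φ = 0.819370, sin λ = 0.619402, cos λ = -0.785074.
ΔE = −sin λ·ΔX + cos λ·ΔY = −(0.619402)·(302.1) + (-0.785074)·(-463.3) = 176.60 m.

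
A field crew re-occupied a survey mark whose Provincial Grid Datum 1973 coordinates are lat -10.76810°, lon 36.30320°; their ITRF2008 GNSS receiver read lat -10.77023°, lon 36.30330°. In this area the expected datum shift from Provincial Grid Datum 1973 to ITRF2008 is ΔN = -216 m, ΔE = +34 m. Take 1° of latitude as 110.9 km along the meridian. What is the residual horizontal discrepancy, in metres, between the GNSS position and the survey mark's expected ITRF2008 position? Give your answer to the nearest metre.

31 m

Observed coordinate differences: Δφ = -0.00213°, Δλ = +0.00010°.
Converting to metres (1° lat = 110900 m, cos φ = 0.982391): observed ΔN = -236.2 m, observed ΔE = 10.9 m.
Subtracting the expected shift leaves a residual of -236.2 − (-216) = -20.2 m north and 10.9 − (34) = -23.1 m east.
Residual distance = √((-20.2)² + (-23.1)²) = 30.7 m.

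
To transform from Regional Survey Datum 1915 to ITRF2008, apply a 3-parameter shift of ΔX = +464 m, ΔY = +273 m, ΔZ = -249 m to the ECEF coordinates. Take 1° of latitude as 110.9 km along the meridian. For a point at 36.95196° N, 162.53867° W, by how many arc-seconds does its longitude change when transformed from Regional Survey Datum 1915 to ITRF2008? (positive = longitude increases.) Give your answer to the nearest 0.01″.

sin φ = 0.601145, cos φ = 0.799140, sin λ = -0.300062, cos λ = -0.953920.
East component: ΔE = −sin λ·ΔX + cos λ·ΔY = −(-0.300062)(464) + (-0.953920)(273) = -121.19 m.
1° of latitude spans 110900 m; at latitude φ, 1° of longitude spans that × cos φ = 88624.6 m, so Δλ = -121.19 / 88624.6 × 3600 = -4.923″.

Δλ = -4.92″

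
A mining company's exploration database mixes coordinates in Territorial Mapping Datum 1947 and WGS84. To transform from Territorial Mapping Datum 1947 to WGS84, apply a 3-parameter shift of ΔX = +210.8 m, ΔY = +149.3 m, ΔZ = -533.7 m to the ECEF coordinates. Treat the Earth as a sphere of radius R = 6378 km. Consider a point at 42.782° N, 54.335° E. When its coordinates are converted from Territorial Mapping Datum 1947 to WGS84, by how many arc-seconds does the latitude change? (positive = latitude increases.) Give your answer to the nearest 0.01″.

sin φ = 0.679211, cos φ = 0.733943, sin λ = 0.812440, cos λ = 0.583045.
North component: ΔN = −sin φ cos λ·ΔX − sin φ sin λ·ΔY + cos φ·ΔZ = −(0.679211)(0.583045)(210.8) − (0.679211)(0.812440)(149.3) + (0.733943)(-533.7) = -557.57 m.
1° of latitude spans πR/180 = 111317 m, so Δφ = -557.57 / 111317 × 3600 = -18.032″.

Δφ = -18.03″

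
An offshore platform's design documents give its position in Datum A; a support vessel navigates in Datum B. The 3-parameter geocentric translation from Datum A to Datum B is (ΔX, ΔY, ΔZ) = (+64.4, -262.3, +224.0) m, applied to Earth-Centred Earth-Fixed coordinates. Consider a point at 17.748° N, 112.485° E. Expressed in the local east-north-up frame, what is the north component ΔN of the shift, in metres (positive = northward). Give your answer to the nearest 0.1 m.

ΔN = 294.7 m

The local north axis is (−sin φ cos λ, −sin φ sin λ, cos φ), giving ΔN = 7.508 + 73.879 + 213.339 = 294.73 m.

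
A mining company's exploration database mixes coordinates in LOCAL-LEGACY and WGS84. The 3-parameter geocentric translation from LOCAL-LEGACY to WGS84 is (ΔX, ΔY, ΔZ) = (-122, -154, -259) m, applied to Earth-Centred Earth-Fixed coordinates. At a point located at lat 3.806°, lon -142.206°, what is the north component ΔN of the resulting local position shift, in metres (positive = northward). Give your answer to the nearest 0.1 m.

The local north axis is (−sin φ cos λ, −sin φ sin λ, cos φ), giving ΔN = -6.399 − 6.264 − 258.429 = -271.09 m.

ΔN = -271.1 m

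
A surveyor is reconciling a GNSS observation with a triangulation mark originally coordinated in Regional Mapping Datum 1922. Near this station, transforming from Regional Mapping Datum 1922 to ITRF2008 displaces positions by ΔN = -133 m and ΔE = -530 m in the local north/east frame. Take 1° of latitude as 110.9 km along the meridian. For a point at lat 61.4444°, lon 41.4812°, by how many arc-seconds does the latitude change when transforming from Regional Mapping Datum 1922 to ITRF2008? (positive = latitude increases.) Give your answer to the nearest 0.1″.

Δφ = -4.3″

1° of latitude = 110.9 km, so Δφ = -133.0 / 110900 = -0.0011993° = -4.317″.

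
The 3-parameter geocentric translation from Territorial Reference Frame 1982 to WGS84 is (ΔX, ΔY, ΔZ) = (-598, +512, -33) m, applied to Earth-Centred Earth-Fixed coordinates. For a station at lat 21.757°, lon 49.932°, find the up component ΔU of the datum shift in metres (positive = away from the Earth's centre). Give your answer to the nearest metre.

ΔU = -6 m

The local up (radial) axis is (cos φ cos λ, cos φ sin λ, sin φ), giving ΔU = -357.510 + 363.912 − 12.232 = -5.83 m.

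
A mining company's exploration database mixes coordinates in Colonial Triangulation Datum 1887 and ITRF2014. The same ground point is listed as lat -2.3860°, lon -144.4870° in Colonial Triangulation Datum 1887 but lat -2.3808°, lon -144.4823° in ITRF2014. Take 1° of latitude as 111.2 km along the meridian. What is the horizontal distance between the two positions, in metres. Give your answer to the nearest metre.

779 m

Δφ = -2.3808° − -2.3860° = +0.0052°; Δλ = -144.4823° − -144.4870° = +0.0047°.
ΔN = Δφ × 111200 = 578.2 m; ΔE = Δλ × 111200 × cos(-2.3860°) = +0.0047 × 111200 × 0.999133 = 522.2 m.
Distance = √(ΔE² + ΔN²) = √(522.2² + 578.2²) = 779.1 m.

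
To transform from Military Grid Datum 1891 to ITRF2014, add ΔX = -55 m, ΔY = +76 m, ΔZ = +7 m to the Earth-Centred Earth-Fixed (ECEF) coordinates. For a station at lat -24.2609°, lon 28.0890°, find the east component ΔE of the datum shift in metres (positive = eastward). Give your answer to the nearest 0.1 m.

ΔE = 92.9 m

At φ = -24.2609°, λ = 28.0890°: sin φ = -0.410892, cos φ = 0.911684, sin λ = 0.470843, cos λ = 0.882217.
ΔE = −sin λ·ΔX + cos λ·ΔY = −(0.470843)·(-55) + (0.882217)·(76) = 92.94 m.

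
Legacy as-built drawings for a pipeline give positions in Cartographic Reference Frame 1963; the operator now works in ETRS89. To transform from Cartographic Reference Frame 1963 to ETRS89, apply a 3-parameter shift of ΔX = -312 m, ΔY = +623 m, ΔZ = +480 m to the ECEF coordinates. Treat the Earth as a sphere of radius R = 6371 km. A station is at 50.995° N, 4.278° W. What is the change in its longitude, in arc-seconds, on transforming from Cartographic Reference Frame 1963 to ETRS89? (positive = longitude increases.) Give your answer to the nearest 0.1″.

sin φ = 0.777091, cos φ = 0.629388, sin λ = -0.074596, cos λ = 0.997214.
East component: ΔE = −sin λ·ΔX + cos λ·ΔY = −(-0.074596)(-312) + (0.997214)(623) = 597.99 m.
1° of latitude spans πR/180 = 111195 m; at latitude φ, 1° of longitude spans that × cos φ = 69984.8 m, so Δλ = 597.99 / 69984.8 × 3600 = 30.760″.

Δλ = 30.8″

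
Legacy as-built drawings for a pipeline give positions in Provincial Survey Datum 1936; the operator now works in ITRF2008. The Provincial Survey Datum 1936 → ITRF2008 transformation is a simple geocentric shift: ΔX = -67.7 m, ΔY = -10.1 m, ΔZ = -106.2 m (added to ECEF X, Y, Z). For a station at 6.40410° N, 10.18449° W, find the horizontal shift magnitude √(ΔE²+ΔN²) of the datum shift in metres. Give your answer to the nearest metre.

101 m

At φ = 6.40410°, λ = -10.18449°: sin φ = 0.111540, cos φ = 0.993760, sin λ = -0.176818, cos λ = 0.984244.
ΔE = −sin λ·ΔX + cos λ·ΔY = −(-0.176818)·(-67.7) + (0.984244)·(-10.1) = -21.91 m.
ΔN = −sin φ cos λ·ΔX − sin φ sin λ·ΔY + cos φ·ΔZ = −(0.111540)(0.984244)(-67.7) − (0.111540)(-0.176818)(-10.1) + (0.993760)(-106.2) = -98.30 m.
Horizontal magnitude = √(ΔE² + ΔN²) = √((-21.91)² + (-98.30)²) = 100.72 m.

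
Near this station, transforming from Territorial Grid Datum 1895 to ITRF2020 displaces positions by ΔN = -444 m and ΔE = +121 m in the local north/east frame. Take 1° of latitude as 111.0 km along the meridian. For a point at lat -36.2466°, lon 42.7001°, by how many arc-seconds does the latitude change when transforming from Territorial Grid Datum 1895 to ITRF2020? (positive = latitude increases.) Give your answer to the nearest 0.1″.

1° of latitude = 111.0 km, so Δφ = -444.0 / 111000 = -0.0040000° = -14.400″.

Δφ = -14.4″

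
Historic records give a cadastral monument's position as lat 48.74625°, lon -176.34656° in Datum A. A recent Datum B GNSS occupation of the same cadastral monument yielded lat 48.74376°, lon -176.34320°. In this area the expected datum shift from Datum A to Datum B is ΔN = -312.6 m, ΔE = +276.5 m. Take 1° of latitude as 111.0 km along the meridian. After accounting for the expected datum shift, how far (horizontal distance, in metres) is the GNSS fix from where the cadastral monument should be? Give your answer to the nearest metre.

Observed coordinate differences: Δφ = -0.00249°, Δλ = +0.00336°.
Converting to metres (1° lat = 111000 m, cos φ = 0.659395): observed ΔN = -276.4 m, observed ΔE = 245.9 m.
Subtracting the expected shift leaves a residual of -276.4 − (-312.6) = 36.2 m north and 245.9 − (276.5) = -30.6 m east.
Residual distance = √(36.2² + (-30.6)²) = 47.4 m.

47 m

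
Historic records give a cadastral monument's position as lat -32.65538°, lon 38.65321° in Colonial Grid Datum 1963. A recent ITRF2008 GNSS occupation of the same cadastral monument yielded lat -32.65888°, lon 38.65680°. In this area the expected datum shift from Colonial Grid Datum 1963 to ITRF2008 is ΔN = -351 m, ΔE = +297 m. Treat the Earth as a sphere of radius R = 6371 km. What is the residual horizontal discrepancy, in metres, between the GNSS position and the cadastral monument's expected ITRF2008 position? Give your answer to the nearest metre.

Observed coordinate differences: Δφ = -0.00350°, Δλ = +0.00359°.
Converting to metres (1° lat = 111195 m, cos φ = 0.841931): observed ΔN = -389.2 m, observed ΔE = 336.1 m.
Subtracting the expected shift leaves a residual of -389.2 − (-351) = -38.2 m north and 336.1 − (297) = 39.1 m east.
Residual distance = √((-38.2)² + 39.1²) = 54.6 m.

55 m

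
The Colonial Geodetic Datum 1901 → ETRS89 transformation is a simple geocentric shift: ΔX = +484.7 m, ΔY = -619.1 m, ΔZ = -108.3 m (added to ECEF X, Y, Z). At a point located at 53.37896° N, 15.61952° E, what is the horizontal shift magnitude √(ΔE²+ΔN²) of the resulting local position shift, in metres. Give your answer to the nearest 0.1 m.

788.3 m

At φ = 53.37896°, λ = 15.61952°: sin φ = 0.802598, cos φ = 0.596520, sin λ = 0.269248, cos λ = 0.963071.
ΔE = −sin λ·ΔX + cos λ·ΔY = −(0.269248)·(484.7) + (0.963071)·(-619.1) = -726.74 m.
ΔN = −sin φ cos λ·ΔX − sin φ sin λ·ΔY + cos φ·ΔZ = −(0.802598)(0.963071)(484.7) − (0.802598)(0.269248)(-619.1) + (0.596520)(-108.3) = -305.47 m.
Horizontal magnitude = √(ΔE² + ΔN²) = √((-726.74)² + (-305.47)²) = 788.33 m.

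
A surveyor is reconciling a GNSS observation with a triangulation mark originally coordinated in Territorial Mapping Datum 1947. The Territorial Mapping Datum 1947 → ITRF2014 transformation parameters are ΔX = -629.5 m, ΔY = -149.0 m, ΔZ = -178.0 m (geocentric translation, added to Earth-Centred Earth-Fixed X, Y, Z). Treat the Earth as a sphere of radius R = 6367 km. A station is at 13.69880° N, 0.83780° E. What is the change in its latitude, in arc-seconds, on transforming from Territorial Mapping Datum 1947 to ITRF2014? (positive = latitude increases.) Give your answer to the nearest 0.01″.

sin φ = 0.236818, cos φ = 0.971554, sin λ = 0.014622, cos λ = 0.999893.
North component: ΔN = −sin φ cos λ·ΔX − sin φ sin λ·ΔY + cos φ·ΔZ = −(0.236818)(0.999893)(-629.5) − (0.236818)(0.014622)(-149.0) + (0.971554)(-178.0) = -23.36 m.
1° of latitude spans πR/180 = 111125 m, so Δφ = -23.36 / 111125 × 3600 = -0.757″.

Δφ = -0.76″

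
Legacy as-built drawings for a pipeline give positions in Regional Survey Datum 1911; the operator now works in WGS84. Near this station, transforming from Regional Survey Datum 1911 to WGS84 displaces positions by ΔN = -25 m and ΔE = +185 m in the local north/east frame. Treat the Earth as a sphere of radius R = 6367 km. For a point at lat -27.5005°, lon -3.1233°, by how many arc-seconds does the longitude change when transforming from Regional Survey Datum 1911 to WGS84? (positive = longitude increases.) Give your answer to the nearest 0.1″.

At latitude -27.5005°, cos φ = 0.887007.
One radian of longitude at latitude φ spans R cos φ, so Δλ = ΔE / (R cos φ) = 185.0 / (6367000 × 0.887007) = 3.2757e-05 rad = 6.757″.

Δλ = 6.8″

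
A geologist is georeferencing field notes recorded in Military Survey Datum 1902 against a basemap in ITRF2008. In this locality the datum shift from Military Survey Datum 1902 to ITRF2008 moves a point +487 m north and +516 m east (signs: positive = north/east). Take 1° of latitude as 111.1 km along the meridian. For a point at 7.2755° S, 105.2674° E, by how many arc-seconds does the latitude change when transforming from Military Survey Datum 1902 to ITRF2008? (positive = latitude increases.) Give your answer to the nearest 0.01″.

Δφ = 15.78″

1° of latitude = 111.1 km, so Δφ = 487.0 / 111100 = 0.0043834° = 15.780″.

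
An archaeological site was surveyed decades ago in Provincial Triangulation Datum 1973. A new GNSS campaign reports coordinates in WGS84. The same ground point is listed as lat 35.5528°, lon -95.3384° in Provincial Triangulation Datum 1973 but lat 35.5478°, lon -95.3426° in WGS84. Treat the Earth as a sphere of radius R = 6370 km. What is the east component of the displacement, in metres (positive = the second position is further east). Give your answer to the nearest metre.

Δφ = 35.5478° − 35.5528° = -0.0050°; Δλ = -95.3426° − -95.3384° = -0.0042°.
1° along a meridian = πR/180 = 111177 m.
ΔN = Δφ × 111177 = -555.9 m; ΔE = Δλ × 111177 × cos(35.5528°) = -0.0042 × 111177 × 0.813580 = -379.9 m.

ΔE = -380 m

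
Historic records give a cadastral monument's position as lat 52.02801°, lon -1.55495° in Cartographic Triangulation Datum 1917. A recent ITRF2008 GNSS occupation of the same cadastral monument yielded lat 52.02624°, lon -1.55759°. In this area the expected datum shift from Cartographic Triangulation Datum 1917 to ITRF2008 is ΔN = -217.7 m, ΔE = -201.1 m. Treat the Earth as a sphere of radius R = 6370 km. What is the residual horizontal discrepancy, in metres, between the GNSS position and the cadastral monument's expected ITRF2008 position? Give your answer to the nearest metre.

Observed coordinate differences: Δφ = -0.00177°, Δλ = -0.00264°.
Converting to metres (1° lat = 111177 m, cos φ = 0.615276): observed ΔN = -196.8 m, observed ΔE = -180.6 m.
Subtracting the expected shift leaves a residual of -196.8 − (-217.7) = 20.9 m north and -180.6 − (-201.1) = 20.5 m east.
Residual distance = √(20.9² + 20.5²) = 29.3 m.

29 m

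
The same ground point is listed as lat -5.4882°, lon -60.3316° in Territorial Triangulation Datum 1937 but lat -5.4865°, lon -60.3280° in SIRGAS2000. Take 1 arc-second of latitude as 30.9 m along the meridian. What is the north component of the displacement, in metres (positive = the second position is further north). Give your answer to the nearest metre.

Δφ = -5.4865° − -5.4882° = +0.0017°; Δλ = -60.3280° − -60.3316° = +0.0036°.
1° of latitude = 3600 × 30.90 = 111240 m.
ΔN = Δφ × 111240 = 189.1 m; ΔE = Δλ × 111240 × cos(-5.4882°) = +0.0036 × 111240 × 0.995416 = 398.6 m.

ΔN = 189 m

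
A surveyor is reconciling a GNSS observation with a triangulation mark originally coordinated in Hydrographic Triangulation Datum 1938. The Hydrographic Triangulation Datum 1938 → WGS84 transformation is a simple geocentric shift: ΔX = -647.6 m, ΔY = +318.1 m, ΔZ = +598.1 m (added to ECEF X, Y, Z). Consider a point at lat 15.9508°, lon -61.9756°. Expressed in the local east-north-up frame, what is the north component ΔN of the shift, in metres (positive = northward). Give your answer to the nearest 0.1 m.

ΔN = 735.9 m

The local north axis is (−sin φ cos λ, −sin φ sin λ, cos φ), giving ΔN = 83.618 + 77.168 + 575.072 = 735.86 m.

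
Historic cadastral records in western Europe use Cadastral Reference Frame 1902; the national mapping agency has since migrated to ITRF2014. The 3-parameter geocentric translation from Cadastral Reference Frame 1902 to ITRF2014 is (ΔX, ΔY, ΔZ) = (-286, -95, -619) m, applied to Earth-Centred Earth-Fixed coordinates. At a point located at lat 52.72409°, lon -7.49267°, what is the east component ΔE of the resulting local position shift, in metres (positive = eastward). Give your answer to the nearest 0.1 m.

At φ = 52.72409°, λ = -7.49267°: sin φ = 0.795728, cos φ = 0.605654, sin λ = -0.130399, cos λ = 0.991462.
ΔE = −sin λ·ΔX + cos λ·ΔY = −(-0.130399)·(-286) + (0.991462)·(-95) = -131.48 m.

ΔE = -131.5 m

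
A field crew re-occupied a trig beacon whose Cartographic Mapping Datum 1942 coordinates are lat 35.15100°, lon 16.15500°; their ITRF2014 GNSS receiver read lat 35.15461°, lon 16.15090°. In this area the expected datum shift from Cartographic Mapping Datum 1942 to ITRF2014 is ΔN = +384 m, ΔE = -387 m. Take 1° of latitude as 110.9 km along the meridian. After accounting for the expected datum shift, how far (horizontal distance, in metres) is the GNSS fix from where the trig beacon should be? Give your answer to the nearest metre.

22 m

Observed coordinate differences: Δφ = +0.00361°, Δλ = -0.00410°.
Converting to metres (1° lat = 110900 m, cos φ = 0.817638): observed ΔN = 400.3 m, observed ΔE = -371.8 m.
Subtracting the expected shift leaves a residual of 400.3 − (384) = 16.3 m north and -371.8 − (-387) = 15.2 m east.
Residual distance = √(16.3² + 15.2²) = 22.3 m.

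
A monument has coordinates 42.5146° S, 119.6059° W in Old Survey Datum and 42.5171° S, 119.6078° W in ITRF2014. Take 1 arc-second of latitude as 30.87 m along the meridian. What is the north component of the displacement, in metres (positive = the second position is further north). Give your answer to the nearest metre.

ΔN = -278 m

Δφ = -42.5171° − -42.5146° = -0.0025°; Δλ = -119.6078° − -119.6059° = -0.0019°.
1° of latitude = 3600 × 30.87 = 111132 m.
ΔN = Δφ × 111132 = -277.8 m; ΔE = Δλ × 111132 × cos(-42.5146°) = -0.0019 × 111132 × 0.737105 = -155.6 m.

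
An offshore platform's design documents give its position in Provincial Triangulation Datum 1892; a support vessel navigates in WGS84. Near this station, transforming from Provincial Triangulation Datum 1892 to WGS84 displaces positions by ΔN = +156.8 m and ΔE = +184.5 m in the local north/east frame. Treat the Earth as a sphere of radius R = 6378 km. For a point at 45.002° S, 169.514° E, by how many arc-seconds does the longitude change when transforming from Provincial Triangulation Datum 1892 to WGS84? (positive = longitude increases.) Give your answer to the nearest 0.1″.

At latitude -45.002°, cos φ = 0.707082.
One radian of longitude at latitude φ spans R cos φ, so Δλ = ΔE / (R cos φ) = 184.5 / (6378000 × 0.707082) = 4.0911e-05 rad = 8.439″.

Δλ = 8.4″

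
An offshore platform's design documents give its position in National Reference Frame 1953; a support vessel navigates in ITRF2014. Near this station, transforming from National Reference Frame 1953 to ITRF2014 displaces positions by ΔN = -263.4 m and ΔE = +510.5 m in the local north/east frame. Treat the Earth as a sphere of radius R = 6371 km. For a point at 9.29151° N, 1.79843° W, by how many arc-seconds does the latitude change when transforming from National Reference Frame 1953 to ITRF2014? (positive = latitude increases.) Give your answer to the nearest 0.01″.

Δφ = -8.53″

On a sphere of radius R, 1 rad of latitude = R, so Δφ = ΔN / R = -263.4 / 6371000 = -4.1344e-05 rad = -8.528″.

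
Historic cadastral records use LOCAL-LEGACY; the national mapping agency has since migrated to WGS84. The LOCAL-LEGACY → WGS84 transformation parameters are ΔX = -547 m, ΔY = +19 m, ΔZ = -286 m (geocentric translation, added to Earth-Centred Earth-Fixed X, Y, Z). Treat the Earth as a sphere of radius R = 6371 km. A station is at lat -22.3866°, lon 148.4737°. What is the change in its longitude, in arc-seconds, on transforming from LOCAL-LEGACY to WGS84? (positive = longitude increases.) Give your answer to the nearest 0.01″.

Δλ = 9.45″

sin φ = -0.380854, cos φ = 0.924635, sin λ = 0.522890, cos λ = -0.852400.
East component: ΔE = −sin λ·ΔX + cos λ·ΔY = −(0.522890)(-547) + (-0.852400)(19) = 269.83 m.
1° of latitude spans πR/180 = 111195 m; at latitude φ, 1° of longitude spans that × cos φ = 102814.7 m, so Δλ = 269.83 / 102814.7 × 3600 = 9.448″.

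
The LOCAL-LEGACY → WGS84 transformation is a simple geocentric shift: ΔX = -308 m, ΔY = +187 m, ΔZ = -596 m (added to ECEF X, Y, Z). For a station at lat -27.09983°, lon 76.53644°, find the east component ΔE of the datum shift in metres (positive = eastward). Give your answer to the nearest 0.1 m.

At φ = -27.09983°, λ = 76.53644°: sin φ = -0.455542, cos φ = 0.890214, sin λ = 0.972518, cos λ = 0.232827.
ΔE = −sin λ·ΔX + cos λ·ΔY = −(0.972518)·(-308) + (0.232827)·(187) = 343.07 m.

ΔE = 343.1 m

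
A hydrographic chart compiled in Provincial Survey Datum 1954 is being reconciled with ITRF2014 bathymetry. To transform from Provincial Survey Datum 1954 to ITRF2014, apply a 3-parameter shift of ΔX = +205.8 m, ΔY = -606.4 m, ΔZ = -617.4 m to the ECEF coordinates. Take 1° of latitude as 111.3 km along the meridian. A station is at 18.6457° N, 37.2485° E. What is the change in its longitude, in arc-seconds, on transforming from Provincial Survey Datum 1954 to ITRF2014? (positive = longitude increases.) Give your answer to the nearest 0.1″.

sin φ = 0.319715, cos φ = 0.947514, sin λ = 0.605273, cos λ = 0.796018.
East component: ΔE = −sin λ·ΔX + cos λ·ΔY = −(0.605273)(205.8) + (0.796018)(-606.4) = -607.27 m.
1° of latitude spans 111300 m; at latitude φ, 1° of longitude spans that × cos φ = 105458.3 m, so Δλ = -607.27 / 105458.3 × 3600 = -20.730″.

Δλ = -20.7″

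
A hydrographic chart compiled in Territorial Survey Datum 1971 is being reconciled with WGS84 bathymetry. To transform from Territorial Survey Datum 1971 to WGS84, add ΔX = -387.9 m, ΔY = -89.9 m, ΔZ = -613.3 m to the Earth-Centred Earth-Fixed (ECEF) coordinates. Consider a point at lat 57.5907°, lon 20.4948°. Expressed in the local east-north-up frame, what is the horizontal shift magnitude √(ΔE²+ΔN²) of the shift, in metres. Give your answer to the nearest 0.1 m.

51.8 m

At φ = 57.5907°, λ = 20.4948°: sin φ = 0.844241, cos φ = 0.535964, sin λ = 0.350122, cos λ = 0.936704.
ΔE = −sin λ·ΔX + cos λ·ΔY = −(0.350122)·(-387.9) + (0.936704)·(-89.9) = 51.60 m.
ΔN = −sin φ cos λ·ΔX − sin φ sin λ·ΔY + cos φ·ΔZ = −(0.844241)(0.936704)(-387.9) − (0.844241)(0.350122)(-89.9) + (0.535964)(-613.3) = 4.62 m.
Horizontal magnitude = √(ΔE² + ΔN²) = √(51.60² + 4.62²) = 51.81 m.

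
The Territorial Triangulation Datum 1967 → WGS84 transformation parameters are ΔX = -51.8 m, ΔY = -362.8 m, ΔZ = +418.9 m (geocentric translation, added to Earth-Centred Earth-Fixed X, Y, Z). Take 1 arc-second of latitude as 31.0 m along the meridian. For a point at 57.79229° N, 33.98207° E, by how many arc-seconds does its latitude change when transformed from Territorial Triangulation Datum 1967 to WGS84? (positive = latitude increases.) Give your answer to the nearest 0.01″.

sin φ = 0.846121, cos φ = 0.532990, sin λ = 0.558933, cos λ = 0.829213.
North component: ΔN = −sin φ cos λ·ΔX − sin φ sin λ·ΔY + cos φ·ΔZ = −(0.846121)(0.829213)(-51.8) − (0.846121)(0.558933)(-362.8) + (0.532990)(418.9) = 431.19 m.
1° of latitude spans 3600 × 31.00 = 111600 m, so Δφ = 431.19 / 111600 × 3600 = 13.909″.

Δφ = 13.91″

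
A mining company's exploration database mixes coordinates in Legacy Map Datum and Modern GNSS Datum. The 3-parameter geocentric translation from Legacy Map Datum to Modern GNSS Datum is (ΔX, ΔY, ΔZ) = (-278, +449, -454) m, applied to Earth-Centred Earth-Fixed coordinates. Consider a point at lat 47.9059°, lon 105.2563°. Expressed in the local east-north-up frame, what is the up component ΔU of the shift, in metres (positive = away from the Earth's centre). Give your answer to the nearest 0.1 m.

At φ = 47.9059°, λ = 105.2563°: sin φ = 0.742045, cos φ = 0.670350, sin λ = 0.964758, cos λ = -0.263137.
ΔU = cos φ cos λ·ΔX + cos φ sin λ·ΔY + sin φ·ΔZ = (0.670350)(-0.263137)(-278) + (0.670350)(0.964758)(449) + (0.742045)(-454) = 2.53 m.

ΔU = 2.5 m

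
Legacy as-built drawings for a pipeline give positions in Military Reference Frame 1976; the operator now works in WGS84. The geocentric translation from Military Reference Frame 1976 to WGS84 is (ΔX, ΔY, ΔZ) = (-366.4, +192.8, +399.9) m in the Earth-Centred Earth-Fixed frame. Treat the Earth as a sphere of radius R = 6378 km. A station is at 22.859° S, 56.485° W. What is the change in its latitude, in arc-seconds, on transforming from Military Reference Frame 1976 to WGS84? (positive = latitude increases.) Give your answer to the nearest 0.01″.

sin φ = -0.388465, cos φ = 0.921464, sin λ = -0.833741, cos λ = 0.552155.
North component: ΔN = −sin φ cos λ·ΔX − sin φ sin λ·ΔY + cos φ·ΔZ = −(-0.388465)(0.552155)(-366.4) − (-0.388465)(-0.833741)(192.8) + (0.921464)(399.9) = 227.46 m.
1° of latitude spans πR/180 = 111317 m, so Δφ = 227.46 / 111317 × 3600 = 7.356″.

Δφ = 7.36″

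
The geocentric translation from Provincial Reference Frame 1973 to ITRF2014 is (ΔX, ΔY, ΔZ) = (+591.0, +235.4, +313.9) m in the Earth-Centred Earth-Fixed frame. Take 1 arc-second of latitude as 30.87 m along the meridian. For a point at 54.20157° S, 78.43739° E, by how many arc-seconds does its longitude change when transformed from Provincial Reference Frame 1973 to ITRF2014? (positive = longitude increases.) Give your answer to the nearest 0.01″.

Δλ = -29.45″

sin φ = -0.811080, cos φ = 0.584935, sin λ = 0.979706, cos λ = 0.200439.
East component: ΔE = −sin λ·ΔX + cos λ·ΔY = −(0.979706)(591.0) + (0.200439)(235.4) = -531.82 m.
1° of latitude spans 3600 × 30.87 = 111132 m; at latitude φ, 1° of longitude spans that × cos φ = 65005.0 m, so Δλ = -531.82 / 65005.0 × 3600 = -29.453″.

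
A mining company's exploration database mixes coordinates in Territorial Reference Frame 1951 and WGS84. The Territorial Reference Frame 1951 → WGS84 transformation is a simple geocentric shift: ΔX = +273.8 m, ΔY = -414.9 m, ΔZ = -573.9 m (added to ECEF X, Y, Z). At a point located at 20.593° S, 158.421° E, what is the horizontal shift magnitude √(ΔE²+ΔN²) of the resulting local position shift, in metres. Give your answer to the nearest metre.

738 m

The local east axis at (φ, λ) is (−sin λ, cos λ, 0), so ΔE = −sin(158.421°)·273.8 + cos(158.421°)·(-414.9) = 285.12 m.
The local north axis is (−sin φ cos λ, −sin φ sin λ, cos φ), giving ΔN = -89.553 − 53.671 − 537.229 = -680.45 m.
Horizontal magnitude = √(ΔE² + ΔN²) = √(285.12² + (-680.45)²) = 737.77 m.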